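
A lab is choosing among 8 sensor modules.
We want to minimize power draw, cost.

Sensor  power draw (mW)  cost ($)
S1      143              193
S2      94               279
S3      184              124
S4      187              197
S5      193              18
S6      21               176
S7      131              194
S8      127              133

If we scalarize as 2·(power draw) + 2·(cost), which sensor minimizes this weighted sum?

S6

S1: 2·143 + 2·193 = 672
S2: 2·94 + 2·279 = 746
S3: 2·184 + 2·124 = 616
S4: 2·187 + 2·197 = 768
S5: 2·193 + 2·18 = 422
S6: 2·21 + 2·176 = 394
S7: 2·131 + 2·194 = 650
S8: 2·127 + 2·133 = 520
Lowest: S6 at 394.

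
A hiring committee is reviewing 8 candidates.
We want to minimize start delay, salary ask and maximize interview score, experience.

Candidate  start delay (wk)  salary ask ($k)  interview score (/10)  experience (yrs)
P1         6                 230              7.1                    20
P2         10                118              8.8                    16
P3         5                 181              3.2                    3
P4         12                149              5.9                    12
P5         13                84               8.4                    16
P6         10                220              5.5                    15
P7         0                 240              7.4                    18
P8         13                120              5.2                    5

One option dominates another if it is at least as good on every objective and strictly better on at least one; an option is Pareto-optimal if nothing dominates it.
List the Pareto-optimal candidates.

P1: not dominated (best experience).
P2: not dominated (best interview score).
P3: not dominated.
P4: dominated by P2 (start delay 10≤12, salary ask 118≤149, interview score 8.8≥5.9, experience 16≥12).
P5: not dominated (best salary ask).
P6: dominated by P2 (start delay 10≤10, salary ask 118≤220, interview score 8.8≥5.5, experience 16≥15).
P7: not dominated (best start delay).
P8: dominated by P2 (start delay 10≤13, salary ask 118≤120, interview score 8.8≥5.2, experience 16≥5).

P1, P2, P3, P5, P7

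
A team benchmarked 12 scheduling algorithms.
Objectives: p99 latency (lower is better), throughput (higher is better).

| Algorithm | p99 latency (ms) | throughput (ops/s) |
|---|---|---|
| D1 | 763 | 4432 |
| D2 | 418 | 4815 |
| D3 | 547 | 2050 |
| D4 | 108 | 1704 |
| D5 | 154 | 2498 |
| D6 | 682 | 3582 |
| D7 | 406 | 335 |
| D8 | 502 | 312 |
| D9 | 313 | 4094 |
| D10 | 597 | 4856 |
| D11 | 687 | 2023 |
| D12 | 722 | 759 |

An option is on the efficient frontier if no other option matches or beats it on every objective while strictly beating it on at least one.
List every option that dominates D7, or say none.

D4: p99 latency 108≤406, throughput 1704≥335 — dominates D7.
D5: p99 latency 154≤406, throughput 2498≥335 — dominates D7.
D9: p99 latency 313≤406, throughput 4094≥335 — dominates D7.
Others (D1, D2, D3, D6, D8, D10, D11, D12) are each worse than D7 on at least one objective.

D4, D5, D9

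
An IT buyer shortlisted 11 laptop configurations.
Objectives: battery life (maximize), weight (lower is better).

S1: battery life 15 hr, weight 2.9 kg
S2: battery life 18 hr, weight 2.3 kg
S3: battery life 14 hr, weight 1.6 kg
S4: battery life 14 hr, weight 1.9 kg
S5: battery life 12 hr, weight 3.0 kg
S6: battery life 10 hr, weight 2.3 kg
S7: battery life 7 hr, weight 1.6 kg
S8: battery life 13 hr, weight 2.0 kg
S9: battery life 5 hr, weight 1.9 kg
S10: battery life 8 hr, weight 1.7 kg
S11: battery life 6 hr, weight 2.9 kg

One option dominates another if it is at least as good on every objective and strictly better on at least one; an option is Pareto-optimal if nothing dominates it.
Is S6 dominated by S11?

S11 vs S6: S11 is worse on battery life (6 vs 10), so it does not dominate S6.

No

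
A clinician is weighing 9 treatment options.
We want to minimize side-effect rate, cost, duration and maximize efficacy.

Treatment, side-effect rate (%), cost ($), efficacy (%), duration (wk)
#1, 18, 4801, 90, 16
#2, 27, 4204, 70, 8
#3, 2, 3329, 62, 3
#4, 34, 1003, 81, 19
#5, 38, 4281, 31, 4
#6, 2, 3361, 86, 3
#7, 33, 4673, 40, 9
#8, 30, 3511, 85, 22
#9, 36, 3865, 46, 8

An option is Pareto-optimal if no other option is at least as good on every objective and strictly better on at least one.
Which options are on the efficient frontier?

#1, #3, #4, #6

#1: not dominated (best efficacy).
#2: dominated by #6 (side-effect rate 2≤27, cost 3361≤4204, efficacy 86≥70, duration 3≤8).
#3: not dominated.
#4: not dominated (best cost).
#5: dominated by #3 (side-effect rate 2≤38, cost 3329≤4281, efficacy 62≥31, duration 3≤4).
#6: not dominated.
#7: dominated by #2 (side-effect rate 27≤33, cost 4204≤4673, efficacy 70≥40, duration 8≤9).
#8: dominated by #6 (side-effect rate 2≤30, cost 3361≤3511, efficacy 86≥85, duration 3≤22).
#9: dominated by #3 (side-effect rate 2≤36, cost 3329≤3865, efficacy 62≥46, duration 3≤8).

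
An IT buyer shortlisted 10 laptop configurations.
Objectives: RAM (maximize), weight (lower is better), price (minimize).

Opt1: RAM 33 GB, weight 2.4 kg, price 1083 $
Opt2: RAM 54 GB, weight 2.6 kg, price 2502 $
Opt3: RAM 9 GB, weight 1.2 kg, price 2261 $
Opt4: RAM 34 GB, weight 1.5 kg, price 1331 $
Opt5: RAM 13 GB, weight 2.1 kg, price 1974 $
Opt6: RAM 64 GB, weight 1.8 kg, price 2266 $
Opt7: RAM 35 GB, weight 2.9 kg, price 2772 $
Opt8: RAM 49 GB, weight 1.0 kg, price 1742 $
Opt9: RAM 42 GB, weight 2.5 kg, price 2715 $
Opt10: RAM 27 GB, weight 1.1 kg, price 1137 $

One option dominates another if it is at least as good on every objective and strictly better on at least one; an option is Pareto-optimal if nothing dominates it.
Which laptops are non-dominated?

Opt1: not dominated (best price).
Opt2: dominated by Opt6 (RAM 64≥54, weight 1.8≤2.6, price 2266≤2502).
Opt3: dominated by Opt8 (RAM 49≥9, weight 1.0≤1.2, price 1742≤2261).
Opt4: not dominated.
Opt5: dominated by Opt4 (RAM 34≥13, weight 1.5≤2.1, price 1331≤1974).
Opt6: not dominated (best RAM).
Opt7: dominated by Opt2 (RAM 54≥35, weight 2.6≤2.9, price 2502≤2772).
Opt8: not dominated (best weight).
Opt9: dominated by Opt6 (RAM 64≥42, weight 1.8≤2.5, price 2266≤2715).
Opt10: not dominated.

Opt1, Opt4, Opt6, Opt8, Opt10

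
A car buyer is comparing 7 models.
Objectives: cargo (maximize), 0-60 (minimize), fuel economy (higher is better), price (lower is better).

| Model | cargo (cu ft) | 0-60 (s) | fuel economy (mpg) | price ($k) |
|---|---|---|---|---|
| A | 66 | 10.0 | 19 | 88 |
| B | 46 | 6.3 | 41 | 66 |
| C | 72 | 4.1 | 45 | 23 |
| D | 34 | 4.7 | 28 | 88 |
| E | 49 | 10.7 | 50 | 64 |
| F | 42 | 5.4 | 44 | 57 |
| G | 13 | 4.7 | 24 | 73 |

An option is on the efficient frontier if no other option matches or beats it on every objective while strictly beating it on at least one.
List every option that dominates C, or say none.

A: worse on cargo (66 vs 72).
B: worse on cargo (46 vs 72).
D: worse on cargo (34 vs 72).
E: worse on cargo (49 vs 72).
F: worse on cargo (42 vs 72).
G: worse on cargo (13 vs 72).
No option dominates C.

none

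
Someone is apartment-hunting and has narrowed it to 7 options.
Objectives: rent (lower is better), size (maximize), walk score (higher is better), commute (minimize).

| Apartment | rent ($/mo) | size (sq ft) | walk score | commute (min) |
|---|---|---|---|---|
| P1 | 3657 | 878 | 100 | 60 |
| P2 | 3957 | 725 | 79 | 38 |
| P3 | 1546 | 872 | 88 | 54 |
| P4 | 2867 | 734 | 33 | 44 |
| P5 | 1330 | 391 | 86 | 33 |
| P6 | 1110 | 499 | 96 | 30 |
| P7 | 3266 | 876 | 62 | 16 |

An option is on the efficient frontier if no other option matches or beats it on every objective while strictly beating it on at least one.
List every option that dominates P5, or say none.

P6: rent 1110≤1330, size 499≥391, walk score 96≥86, commute 30≤33 — dominates P5.
Others (P1, P2, P3, P4, P7) are each worse than P5 on at least one objective.

P6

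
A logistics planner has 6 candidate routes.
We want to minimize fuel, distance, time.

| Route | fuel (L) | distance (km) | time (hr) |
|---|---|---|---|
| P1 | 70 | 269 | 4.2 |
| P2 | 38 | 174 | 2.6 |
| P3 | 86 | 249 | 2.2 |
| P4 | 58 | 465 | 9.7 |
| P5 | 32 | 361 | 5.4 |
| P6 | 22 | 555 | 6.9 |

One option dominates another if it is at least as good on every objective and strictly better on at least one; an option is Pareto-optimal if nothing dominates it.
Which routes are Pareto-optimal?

P2, P3, P5, P6

P1: dominated by P2 (fuel 38≤70, distance 174≤269, time 2.6≤4.2).
P2: not dominated (best distance).
P3: not dominated (best time).
P4: dominated by P2 (fuel 38≤58, distance 174≤465, time 2.6≤9.7).
P5: not dominated.
P6: not dominated (best fuel).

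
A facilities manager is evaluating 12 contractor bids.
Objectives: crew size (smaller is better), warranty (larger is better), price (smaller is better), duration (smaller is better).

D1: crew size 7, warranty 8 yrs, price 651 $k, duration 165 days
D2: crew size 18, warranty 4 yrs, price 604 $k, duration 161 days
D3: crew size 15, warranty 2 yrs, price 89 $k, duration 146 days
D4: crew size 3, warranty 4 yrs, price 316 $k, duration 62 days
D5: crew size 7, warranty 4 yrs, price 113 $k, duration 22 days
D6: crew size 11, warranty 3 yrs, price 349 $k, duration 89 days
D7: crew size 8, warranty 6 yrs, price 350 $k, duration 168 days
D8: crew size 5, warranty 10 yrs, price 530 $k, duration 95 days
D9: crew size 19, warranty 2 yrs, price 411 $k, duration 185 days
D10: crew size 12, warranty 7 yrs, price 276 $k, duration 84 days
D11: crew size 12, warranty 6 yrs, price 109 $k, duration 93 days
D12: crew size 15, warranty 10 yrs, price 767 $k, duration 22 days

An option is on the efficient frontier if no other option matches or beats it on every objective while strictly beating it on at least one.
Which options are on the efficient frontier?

D3, D4, D5, D7, D8, D10, D11, D12

D1: dominated by D8 (crew size 5≤7, warranty 10≥8, price 530≤651, duration 95≤165).
D2: dominated by D4 (crew size 3≤18, warranty 4≥4, price 316≤604, duration 62≤161).
D3: not dominated (best price).
D4: not dominated (best crew size).
D5: not dominated.
D6: dominated by D4 (crew size 3≤11, warranty 4≥3, price 316≤349, duration 62≤89).
D7: not dominated.
D8: not dominated.
D9: dominated by D3 (crew size 15≤19, warranty 2≥2, price 89≤411, duration 146≤185).
D10: not dominated.
D11: not dominated.
D12: not dominated.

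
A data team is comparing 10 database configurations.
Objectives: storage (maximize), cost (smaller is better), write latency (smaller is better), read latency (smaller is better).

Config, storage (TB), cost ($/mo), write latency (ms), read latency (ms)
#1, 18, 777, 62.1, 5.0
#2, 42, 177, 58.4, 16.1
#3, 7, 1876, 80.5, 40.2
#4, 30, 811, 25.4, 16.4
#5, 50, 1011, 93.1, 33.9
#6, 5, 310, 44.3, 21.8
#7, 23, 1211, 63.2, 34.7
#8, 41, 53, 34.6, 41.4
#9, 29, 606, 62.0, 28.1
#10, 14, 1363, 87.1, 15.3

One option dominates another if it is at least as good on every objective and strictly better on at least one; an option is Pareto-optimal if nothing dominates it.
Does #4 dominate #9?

No

#4 vs #9: #4 is worse on cost (811 vs 606), so it does not dominate #9.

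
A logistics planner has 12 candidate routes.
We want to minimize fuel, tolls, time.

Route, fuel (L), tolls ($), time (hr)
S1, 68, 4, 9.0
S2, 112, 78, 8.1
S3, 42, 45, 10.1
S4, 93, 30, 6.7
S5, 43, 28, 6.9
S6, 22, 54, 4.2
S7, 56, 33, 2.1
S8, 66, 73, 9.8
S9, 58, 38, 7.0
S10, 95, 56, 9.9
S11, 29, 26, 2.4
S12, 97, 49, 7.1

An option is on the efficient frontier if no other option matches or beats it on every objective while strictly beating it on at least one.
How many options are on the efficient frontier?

4

S1: not dominated (best tolls).
S2: dominated by S4 (fuel 93≤112, tolls 30≤78, time 6.7≤8.1).
S3: dominated by S11 (fuel 29≤42, tolls 26≤45, time 2.4≤10.1).
S4: dominated by S11 (fuel 29≤93, tolls 26≤30, time 2.4≤6.7).
S5: dominated by S11 (fuel 29≤43, tolls 26≤28, time 2.4≤6.9).
S6: not dominated (best fuel).
S7: not dominated (best time).
S8: dominated by S5 (fuel 43≤66, tolls 28≤73, time 6.9≤9.8).
S9: dominated by S5 (fuel 43≤58, tolls 28≤38, time 6.9≤7.0).
S10: dominated by S1 (fuel 68≤95, tolls 4≤56, time 9.0≤9.9).
S11: not dominated.
S12: dominated by S4 (fuel 93≤97, tolls 30≤49, time 6.7≤7.1).
Pareto-optimal: S1, S6, S7, S11 → 4.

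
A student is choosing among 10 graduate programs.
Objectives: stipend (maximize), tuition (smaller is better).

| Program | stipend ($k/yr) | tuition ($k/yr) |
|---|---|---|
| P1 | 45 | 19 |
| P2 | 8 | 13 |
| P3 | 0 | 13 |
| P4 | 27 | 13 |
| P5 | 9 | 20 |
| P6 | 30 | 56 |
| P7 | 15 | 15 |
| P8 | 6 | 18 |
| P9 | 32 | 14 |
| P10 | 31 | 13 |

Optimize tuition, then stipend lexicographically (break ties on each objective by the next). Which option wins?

P10

First minimize tuition: best is 13, kept {P2, P3, P4, P10}.
Then maximize stipend: best is 31, kept {P10}.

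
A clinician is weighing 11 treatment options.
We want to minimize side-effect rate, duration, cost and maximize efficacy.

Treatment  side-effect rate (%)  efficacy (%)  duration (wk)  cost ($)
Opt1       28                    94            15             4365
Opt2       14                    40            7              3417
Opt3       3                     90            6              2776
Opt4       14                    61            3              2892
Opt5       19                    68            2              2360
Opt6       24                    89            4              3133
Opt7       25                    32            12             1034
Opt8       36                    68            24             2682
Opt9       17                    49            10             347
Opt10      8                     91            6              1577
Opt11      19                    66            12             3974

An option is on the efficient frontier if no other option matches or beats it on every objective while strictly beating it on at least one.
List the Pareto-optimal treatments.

Opt1, Opt3, Opt4, Opt5, Opt6, Opt9, Opt10

Opt1: not dominated (best efficacy).
Opt2: dominated by Opt3 (side-effect rate 3≤14, efficacy 90≥40, duration 6≤7, cost 2776≤3417).
Opt3: not dominated (best side-effect rate).
Opt4: not dominated.
Opt5: not dominated (best duration).
Opt6: not dominated.
Opt7: dominated by Opt9 (side-effect rate 17≤25, efficacy 49≥32, duration 10≤12, cost 347≤1034).
Opt8: dominated by Opt5 (side-effect rate 19≤36, efficacy 68≥68, duration 2≤24, cost 2360≤2682).
Opt9: not dominated (best cost).
Opt10: not dominated.
Opt11: dominated by Opt3 (side-effect rate 3≤19, efficacy 90≥66, duration 6≤12, cost 2776≤3974).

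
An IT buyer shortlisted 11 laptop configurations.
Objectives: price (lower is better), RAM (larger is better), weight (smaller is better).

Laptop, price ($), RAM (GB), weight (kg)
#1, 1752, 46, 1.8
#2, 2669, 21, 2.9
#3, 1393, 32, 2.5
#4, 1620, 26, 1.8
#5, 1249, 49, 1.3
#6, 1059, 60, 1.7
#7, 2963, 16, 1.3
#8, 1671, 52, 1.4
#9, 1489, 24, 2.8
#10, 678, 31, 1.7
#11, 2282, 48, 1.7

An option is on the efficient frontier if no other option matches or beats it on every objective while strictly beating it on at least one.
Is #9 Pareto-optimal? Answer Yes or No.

#3 vs #9: price 1393≤1489, RAM 32≥24, weight 2.5≤2.8 — #3 is at least as good on every objective and strictly better on at least one, so #3 dominates #9.

No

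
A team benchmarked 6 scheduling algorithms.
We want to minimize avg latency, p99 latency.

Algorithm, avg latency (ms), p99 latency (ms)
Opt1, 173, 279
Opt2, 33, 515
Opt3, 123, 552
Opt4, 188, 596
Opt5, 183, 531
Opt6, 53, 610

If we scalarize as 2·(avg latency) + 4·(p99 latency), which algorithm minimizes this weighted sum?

Opt1: 2·173 + 4·279 = 1462
Opt2: 2·33 + 4·515 = 2126
Opt3: 2·123 + 4·552 = 2454
Opt4: 2·188 + 4·596 = 2760
Opt5: 2·183 + 4·531 = 2490
Opt6: 2·53 + 4·610 = 2546
Lowest: Opt1 at 1462.

Opt1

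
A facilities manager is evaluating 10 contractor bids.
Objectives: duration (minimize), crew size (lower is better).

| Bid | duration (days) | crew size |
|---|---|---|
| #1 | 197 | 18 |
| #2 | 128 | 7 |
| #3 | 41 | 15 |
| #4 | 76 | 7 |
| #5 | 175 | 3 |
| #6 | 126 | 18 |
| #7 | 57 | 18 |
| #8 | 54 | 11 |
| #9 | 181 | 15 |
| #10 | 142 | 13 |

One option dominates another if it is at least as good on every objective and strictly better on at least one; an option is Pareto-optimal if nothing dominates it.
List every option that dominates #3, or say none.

#1: worse on duration (197 vs 41).
#2: worse on duration (128 vs 41).
#4: worse on duration (76 vs 41).
#5: worse on duration (175 vs 41).
#6: worse on duration (126 vs 41).
#7: worse on duration (57 vs 41).
#8: worse on duration (54 vs 41).
#9: worse on duration (181 vs 41).
#10: worse on duration (142 vs 41).
No option dominates #3.

none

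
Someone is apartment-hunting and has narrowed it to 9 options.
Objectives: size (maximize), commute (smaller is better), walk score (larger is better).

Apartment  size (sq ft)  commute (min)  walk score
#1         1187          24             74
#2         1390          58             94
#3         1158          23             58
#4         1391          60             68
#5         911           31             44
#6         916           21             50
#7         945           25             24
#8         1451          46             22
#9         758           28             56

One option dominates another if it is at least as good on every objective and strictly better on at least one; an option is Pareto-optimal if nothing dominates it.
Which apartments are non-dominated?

#1, #2, #3, #4, #6, #8

#1: not dominated.
#2: not dominated (best walk score).
#3: not dominated.
#4: not dominated.
#5: dominated by #1 (size 1187≥911, commute 24≤31, walk score 74≥44).
#6: not dominated (best commute).
#7: dominated by #1 (size 1187≥945, commute 24≤25, walk score 74≥24).
#8: not dominated (best size).
#9: dominated by #1 (size 1187≥758, commute 24≤28, walk score 74≥56).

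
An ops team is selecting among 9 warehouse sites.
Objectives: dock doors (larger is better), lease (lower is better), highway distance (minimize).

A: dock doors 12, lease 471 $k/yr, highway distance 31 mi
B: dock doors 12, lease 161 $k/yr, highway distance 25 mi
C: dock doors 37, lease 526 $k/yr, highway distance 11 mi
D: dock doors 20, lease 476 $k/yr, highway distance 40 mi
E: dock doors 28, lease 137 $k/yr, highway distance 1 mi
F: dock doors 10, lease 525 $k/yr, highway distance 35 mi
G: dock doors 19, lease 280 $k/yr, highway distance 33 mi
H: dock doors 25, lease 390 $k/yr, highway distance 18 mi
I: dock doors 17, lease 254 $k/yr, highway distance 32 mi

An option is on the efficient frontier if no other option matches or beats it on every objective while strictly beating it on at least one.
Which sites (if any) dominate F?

A, B, E, G, H, I

A: dock doors 12≥10, lease 471≤525, highway distance 31≤35 — dominates F.
B: dock doors 12≥10, lease 161≤525, highway distance 25≤35 — dominates F.
E: dock doors 28≥10, lease 137≤525, highway distance 1≤35 — dominates F.
G: dock doors 19≥10, lease 280≤525, highway distance 33≤35 — dominates F.
H: dock doors 25≥10, lease 390≤525, highway distance 18≤35 — dominates F.
I: dock doors 17≥10, lease 254≤525, highway distance 32≤35 — dominates F.
Others (C, D) are each worse than F on at least one objective.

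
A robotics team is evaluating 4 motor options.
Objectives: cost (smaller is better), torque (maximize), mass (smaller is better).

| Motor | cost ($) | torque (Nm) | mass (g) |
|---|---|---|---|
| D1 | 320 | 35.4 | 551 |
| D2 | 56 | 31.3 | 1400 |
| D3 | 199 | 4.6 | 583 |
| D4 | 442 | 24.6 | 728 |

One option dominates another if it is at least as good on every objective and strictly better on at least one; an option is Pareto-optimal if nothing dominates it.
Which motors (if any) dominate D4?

D1: cost 320≤442, torque 35.4≥24.6, mass 551≤728 — dominates D4.
Others (D2, D3) are each worse than D4 on at least one objective.

D1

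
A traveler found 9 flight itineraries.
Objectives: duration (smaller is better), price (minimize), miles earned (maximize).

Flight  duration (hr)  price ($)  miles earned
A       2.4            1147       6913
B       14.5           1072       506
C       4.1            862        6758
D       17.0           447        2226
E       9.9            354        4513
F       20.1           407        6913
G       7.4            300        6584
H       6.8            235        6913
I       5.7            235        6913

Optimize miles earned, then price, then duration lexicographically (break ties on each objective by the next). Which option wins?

First maximize miles earned: best is 6913, kept {A, F, H, I}.
Then minimize price: best is 235, kept {H, I}.
Then minimize duration: best is 5.7, kept {I}.

I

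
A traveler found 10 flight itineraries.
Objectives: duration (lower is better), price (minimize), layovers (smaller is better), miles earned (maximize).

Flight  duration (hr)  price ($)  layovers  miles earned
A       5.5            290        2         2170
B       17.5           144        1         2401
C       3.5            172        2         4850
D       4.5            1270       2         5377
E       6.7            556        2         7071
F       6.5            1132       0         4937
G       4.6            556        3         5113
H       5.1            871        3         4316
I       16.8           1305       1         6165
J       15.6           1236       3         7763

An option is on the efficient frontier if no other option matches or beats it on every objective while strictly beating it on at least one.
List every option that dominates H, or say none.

C, G

C: duration 3.5≤5.1, price 172≤871, layovers 2≤3, miles earned 4850≥4316 — dominates H.
G: duration 4.6≤5.1, price 556≤871, layovers 3≤3, miles earned 5113≥4316 — dominates H.
Others (A, B, D, E, F, I, J) are each worse than H on at least one objective.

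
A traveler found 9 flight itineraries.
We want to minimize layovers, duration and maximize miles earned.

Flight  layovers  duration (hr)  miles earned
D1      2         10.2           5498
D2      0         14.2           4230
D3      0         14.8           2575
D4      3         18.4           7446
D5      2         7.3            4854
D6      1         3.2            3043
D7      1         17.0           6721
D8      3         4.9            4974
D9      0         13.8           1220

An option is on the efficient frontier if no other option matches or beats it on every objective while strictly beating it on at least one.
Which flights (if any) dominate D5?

D1: worse on duration (10.2 vs 7.3).
D2: worse on duration (14.2 vs 7.3).
D3: worse on duration (14.8 vs 7.3).
D4: worse on layovers (3 vs 2).
D6: worse on miles earned (3043 vs 4854).
D7: worse on duration (17.0 vs 7.3).
D8: worse on layovers (3 vs 2).
D9: worse on duration (13.8 vs 7.3).
No option dominates D5.

none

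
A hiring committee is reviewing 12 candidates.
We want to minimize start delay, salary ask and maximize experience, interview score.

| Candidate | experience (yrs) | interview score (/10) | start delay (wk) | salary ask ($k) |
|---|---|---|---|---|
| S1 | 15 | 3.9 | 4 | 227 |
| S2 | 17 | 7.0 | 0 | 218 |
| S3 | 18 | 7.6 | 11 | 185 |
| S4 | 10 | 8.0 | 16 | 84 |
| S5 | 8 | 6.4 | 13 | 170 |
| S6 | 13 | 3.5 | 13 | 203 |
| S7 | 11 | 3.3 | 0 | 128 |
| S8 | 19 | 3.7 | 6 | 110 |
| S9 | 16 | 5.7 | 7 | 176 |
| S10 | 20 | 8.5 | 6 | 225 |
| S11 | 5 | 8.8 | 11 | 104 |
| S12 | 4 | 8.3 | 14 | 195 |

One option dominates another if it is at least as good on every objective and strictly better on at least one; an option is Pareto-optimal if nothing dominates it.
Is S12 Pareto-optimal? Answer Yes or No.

S11 vs S12: experience 5≥4, interview score 8.8≥8.3, start delay 11≤14, salary ask 104≤195 — S11 is at least as good on every objective and strictly better on at least one, so S11 dominates S12.

No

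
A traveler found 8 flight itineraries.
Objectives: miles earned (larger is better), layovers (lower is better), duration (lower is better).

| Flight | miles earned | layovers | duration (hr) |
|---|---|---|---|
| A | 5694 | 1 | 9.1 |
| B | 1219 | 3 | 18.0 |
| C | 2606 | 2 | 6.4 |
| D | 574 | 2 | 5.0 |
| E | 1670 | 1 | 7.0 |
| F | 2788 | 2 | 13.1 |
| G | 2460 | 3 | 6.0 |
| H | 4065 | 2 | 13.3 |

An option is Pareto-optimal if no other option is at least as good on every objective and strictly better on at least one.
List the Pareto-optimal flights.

A, C, D, E, G

A: not dominated (best miles earned).
B: dominated by A (miles earned 5694≥1219, layovers 1≤3, duration 9.1≤18.0).
C: not dominated.
D: not dominated (best duration).
E: not dominated.
F: dominated by A (miles earned 5694≥2788, layovers 1≤2, duration 9.1≤13.1).
G: not dominated.
H: dominated by A (miles earned 5694≥4065, layovers 1≤2, duration 9.1≤13.3).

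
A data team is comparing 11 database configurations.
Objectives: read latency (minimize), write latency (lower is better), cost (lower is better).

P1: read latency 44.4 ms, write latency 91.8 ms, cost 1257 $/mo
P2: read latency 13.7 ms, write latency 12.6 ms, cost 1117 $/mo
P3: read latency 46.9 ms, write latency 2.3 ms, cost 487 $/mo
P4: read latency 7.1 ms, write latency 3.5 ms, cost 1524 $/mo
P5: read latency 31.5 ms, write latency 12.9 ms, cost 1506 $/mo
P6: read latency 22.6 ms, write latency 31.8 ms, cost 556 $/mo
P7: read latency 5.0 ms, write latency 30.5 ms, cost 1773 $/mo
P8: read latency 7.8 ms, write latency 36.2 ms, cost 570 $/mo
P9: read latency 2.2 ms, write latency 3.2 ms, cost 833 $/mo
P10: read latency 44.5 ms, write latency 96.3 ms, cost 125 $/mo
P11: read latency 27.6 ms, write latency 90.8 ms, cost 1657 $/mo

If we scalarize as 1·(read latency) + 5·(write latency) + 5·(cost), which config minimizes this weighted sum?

P10

P1: 1·44.4 + 5·91.8 + 5·1257 = 6788.4
P2: 1·13.7 + 5·12.6 + 5·1117 = 5661.7
P3: 1·46.9 + 5·2.3 + 5·487 = 2493.4
P4: 1·7.1 + 5·3.5 + 5·1524 = 7644.6
P5: 1·31.5 + 5·12.9 + 5·1506 = 7626.0
P6: 1·22.6 + 5·31.8 + 5·556 = 2961.6
P7: 1·5.0 + 5·30.5 + 5·1773 = 9022.5
P8: 1·7.8 + 5·36.2 + 5·570 = 3038.8
P9: 1·2.2 + 5·3.2 + 5·833 = 4183.2
P10: 1·44.5 + 5·96.3 + 5·125 = 1151.0
P11: 1·27.6 + 5·90.8 + 5·1657 = 8766.6
Lowest: P10 at 1151.0.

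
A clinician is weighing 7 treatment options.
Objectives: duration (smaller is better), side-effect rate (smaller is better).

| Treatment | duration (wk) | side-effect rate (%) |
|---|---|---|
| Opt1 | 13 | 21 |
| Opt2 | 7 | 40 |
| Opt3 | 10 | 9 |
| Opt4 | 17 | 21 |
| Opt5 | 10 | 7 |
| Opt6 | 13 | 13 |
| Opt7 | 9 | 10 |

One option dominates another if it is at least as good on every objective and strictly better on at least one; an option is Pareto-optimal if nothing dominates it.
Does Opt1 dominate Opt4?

Yes

Opt1 vs Opt4: duration 13≤17, side-effect rate 21≤21 — Opt1 is at least as good on every objective with at least one strict improvement.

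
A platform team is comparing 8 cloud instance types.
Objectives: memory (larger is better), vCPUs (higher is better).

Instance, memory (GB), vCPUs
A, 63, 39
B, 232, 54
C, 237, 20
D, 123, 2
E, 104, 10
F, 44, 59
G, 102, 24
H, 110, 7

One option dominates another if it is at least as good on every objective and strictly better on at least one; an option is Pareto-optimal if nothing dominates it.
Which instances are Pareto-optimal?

B, C, F

A: dominated by B (memory 232≥63, vCPUs 54≥39).
B: not dominated.
C: not dominated (best memory).
D: dominated by B (memory 232≥123, vCPUs 54≥2).
E: dominated by B (memory 232≥104, vCPUs 54≥10).
F: not dominated (best vCPUs).
G: dominated by B (memory 232≥102, vCPUs 54≥24).
H: dominated by B (memory 232≥110, vCPUs 54≥7).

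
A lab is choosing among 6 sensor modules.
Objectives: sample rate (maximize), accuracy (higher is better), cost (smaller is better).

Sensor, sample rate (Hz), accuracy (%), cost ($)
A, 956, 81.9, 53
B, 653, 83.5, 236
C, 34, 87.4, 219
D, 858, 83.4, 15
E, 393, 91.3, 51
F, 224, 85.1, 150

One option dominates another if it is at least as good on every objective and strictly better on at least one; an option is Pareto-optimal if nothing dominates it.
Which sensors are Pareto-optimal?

A: not dominated (best sample rate).
B: not dominated.
C: dominated by E (sample rate 393≥34, accuracy 91.3≥87.4, cost 51≤219).
D: not dominated (best cost).
E: not dominated (best accuracy).
F: dominated by E (sample rate 393≥224, accuracy 91.3≥85.1, cost 51≤150).

A, B, D, E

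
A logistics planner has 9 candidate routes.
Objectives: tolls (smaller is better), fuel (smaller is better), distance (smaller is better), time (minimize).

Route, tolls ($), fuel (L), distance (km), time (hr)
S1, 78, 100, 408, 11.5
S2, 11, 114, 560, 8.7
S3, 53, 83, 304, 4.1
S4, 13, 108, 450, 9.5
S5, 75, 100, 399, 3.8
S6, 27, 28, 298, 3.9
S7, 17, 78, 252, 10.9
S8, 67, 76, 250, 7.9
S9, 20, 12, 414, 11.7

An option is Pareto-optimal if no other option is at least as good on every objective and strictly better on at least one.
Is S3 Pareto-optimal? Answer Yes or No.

No

S6 vs S3: tolls 27≤53, fuel 28≤83, distance 298≤304, time 3.9≤4.1 — S6 is at least as good on every objective and strictly better on at least one, so S6 dominates S3.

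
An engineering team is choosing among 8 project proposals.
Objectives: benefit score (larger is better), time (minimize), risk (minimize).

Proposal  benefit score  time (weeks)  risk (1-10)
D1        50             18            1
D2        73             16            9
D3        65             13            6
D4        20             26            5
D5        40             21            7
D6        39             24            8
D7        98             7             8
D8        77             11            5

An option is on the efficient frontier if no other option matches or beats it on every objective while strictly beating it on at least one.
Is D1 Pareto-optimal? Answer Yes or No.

D2: worse on risk (9 vs 1).
D3: worse on risk (6 vs 1).
D4: worse on benefit score (20 vs 50).
D5: worse on benefit score (40 vs 50).
D6: worse on benefit score (39 vs 50).
D7: worse on risk (8 vs 1).
D8: worse on risk (5 vs 1).
No option is at least as good as D1 on every objective and strictly better on one.

Yes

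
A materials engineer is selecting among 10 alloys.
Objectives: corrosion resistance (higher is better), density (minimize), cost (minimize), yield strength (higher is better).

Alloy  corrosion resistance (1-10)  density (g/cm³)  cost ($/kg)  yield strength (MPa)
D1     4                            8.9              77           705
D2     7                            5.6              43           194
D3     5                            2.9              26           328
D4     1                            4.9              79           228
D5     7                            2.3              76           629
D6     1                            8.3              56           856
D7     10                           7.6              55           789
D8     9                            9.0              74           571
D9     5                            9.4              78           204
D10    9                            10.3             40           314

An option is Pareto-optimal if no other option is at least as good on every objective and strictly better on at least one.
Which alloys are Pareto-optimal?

D1: dominated by D7 (corrosion resistance 10≥4, density 7.6≤8.9, cost 55≤77, yield strength 789≥705).
D2: not dominated.
D3: not dominated (best cost).
D4: dominated by D3 (corrosion resistance 5≥1, density 2.9≤4.9, cost 26≤79, yield strength 328≥228).
D5: not dominated (best density).
D6: not dominated (best yield strength).
D7: not dominated (best corrosion resistance).
D8: dominated by D7 (corrosion resistance 10≥9, density 7.6≤9.0, cost 55≤74, yield strength 789≥571).
D9: dominated by D3 (corrosion resistance 5≥5, density 2.9≤9.4, cost 26≤78, yield strength 328≥204).
D10: not dominated.

D2, D3, D5, D6, D7, D10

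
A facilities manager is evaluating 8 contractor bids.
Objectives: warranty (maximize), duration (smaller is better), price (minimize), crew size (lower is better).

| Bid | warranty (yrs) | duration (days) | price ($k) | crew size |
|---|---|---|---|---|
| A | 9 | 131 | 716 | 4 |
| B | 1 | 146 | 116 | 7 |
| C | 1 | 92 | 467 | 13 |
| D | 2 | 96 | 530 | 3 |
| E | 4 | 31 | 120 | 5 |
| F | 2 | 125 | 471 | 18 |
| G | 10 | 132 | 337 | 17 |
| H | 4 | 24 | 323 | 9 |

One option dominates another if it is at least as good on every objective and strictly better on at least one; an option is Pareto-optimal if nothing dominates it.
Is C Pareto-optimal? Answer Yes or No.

No

E vs C: warranty 4≥1, duration 31≤92, price 120≤467, crew size 5≤13 — E is at least as good on every objective and strictly better on at least one, so E dominates C.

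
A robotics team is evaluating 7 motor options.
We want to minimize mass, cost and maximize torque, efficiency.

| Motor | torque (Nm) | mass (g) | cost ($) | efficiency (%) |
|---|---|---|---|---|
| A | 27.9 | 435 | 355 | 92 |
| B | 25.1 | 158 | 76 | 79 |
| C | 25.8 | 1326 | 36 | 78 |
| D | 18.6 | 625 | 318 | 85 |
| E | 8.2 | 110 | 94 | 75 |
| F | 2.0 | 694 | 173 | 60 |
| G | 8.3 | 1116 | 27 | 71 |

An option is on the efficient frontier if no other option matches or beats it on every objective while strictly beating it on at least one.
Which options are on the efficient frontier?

A, B, C, D, E, G

A: not dominated (best torque).
B: not dominated.
C: not dominated.
D: not dominated.
E: not dominated (best mass).
F: dominated by B (torque 25.1≥2.0, mass 158≤694, cost 76≤173, efficiency 79≥60).
G: not dominated (best cost).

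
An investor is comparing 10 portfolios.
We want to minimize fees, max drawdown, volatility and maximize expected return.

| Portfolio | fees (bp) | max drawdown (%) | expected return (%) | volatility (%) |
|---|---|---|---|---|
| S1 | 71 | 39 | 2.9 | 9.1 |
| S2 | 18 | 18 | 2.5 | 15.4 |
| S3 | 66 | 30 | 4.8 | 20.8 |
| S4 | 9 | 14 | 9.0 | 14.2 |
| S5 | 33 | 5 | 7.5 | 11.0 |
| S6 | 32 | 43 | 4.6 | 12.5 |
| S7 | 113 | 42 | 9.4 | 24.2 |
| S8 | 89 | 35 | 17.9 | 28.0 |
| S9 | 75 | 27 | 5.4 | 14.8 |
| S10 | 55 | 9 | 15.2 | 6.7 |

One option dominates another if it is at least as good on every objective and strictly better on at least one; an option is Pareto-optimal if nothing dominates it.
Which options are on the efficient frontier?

S4, S5, S6, S8, S10

S1: dominated by S10 (fees 55≤71, max drawdown 9≤39, expected return 15.2≥2.9, volatility 6.7≤9.1).
S2: dominated by S4 (fees 9≤18, max drawdown 14≤18, expected return 9.0≥2.5, volatility 14.2≤15.4).
S3: dominated by S4 (fees 9≤66, max drawdown 14≤30, expected return 9.0≥4.8, volatility 14.2≤20.8).
S4: not dominated (best fees).
S5: not dominated (best max drawdown).
S6: not dominated.
S7: dominated by S10 (fees 55≤113, max drawdown 9≤42, expected return 15.2≥9.4, volatility 6.7≤24.2).
S8: not dominated (best expected return).
S9: dominated by S4 (fees 9≤75, max drawdown 14≤27, expected return 9.0≥5.4, volatility 14.2≤14.8).
S10: not dominated (best volatility).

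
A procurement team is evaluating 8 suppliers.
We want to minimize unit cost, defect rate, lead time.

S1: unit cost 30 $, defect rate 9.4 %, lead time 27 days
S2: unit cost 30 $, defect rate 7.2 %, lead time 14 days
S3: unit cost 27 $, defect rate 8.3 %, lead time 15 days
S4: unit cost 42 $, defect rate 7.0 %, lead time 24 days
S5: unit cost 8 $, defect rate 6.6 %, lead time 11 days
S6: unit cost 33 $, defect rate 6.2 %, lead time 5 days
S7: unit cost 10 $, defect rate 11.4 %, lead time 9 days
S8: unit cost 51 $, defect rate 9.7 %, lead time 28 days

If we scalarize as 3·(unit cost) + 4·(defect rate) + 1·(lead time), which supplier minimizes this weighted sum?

S1: 3·30 + 4·9.4 + 1·27 = 154.6
S2: 3·30 + 4·7.2 + 1·14 = 132.8
S3: 3·27 + 4·8.3 + 1·15 = 129.2
S4: 3·42 + 4·7.0 + 1·24 = 178.0
S5: 3·8 + 4·6.6 + 1·11 = 61.4
S6: 3·33 + 4·6.2 + 1·5 = 128.8
S7: 3·10 + 4·11.4 + 1·9 = 84.6
S8: 3·51 + 4·9.7 + 1·28 = 219.8
Lowest: S5 at 61.4.

S5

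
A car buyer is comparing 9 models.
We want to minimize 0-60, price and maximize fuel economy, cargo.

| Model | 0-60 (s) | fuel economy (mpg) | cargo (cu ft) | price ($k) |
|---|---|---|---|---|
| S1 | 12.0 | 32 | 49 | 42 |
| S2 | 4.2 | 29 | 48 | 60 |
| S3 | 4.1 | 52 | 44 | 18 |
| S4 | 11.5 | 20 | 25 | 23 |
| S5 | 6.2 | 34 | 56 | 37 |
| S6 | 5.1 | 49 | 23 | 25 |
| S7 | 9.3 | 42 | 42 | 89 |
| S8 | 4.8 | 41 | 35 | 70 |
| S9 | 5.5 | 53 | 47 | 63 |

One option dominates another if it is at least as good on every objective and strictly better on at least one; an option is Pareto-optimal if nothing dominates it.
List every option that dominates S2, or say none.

S1: worse on 0-60 (12.0 vs 4.2).
S3: worse on cargo (44 vs 48).
S4: worse on 0-60 (11.5 vs 4.2).
S5: worse on 0-60 (6.2 vs 4.2).
S6: worse on 0-60 (5.1 vs 4.2).
S7: worse on 0-60 (9.3 vs 4.2).
S8: worse on 0-60 (4.8 vs 4.2).
S9: worse on 0-60 (5.5 vs 4.2).
No option dominates S2.

none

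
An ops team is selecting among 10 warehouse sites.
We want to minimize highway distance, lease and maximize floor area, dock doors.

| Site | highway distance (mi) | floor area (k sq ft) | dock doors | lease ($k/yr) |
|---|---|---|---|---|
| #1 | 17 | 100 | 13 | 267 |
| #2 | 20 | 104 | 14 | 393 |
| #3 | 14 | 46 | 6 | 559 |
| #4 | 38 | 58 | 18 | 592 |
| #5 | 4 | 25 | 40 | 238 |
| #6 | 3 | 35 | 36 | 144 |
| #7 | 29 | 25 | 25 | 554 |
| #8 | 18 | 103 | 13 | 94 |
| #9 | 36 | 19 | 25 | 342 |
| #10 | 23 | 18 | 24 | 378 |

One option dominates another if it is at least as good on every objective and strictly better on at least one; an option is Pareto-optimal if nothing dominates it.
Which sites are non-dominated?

#1, #2, #3, #4, #5, #6, #8

#1: not dominated.
#2: not dominated (best floor area).
#3: not dominated.
#4: not dominated.
#5: not dominated (best dock doors).
#6: not dominated (best highway distance).
#7: dominated by #5 (highway distance 4≤29, floor area 25≥25, dock doors 40≥25, lease 238≤554).
#8: not dominated (best lease).
#9: dominated by #5 (highway distance 4≤36, floor area 25≥19, dock doors 40≥25, lease 238≤342).
#10: dominated by #5 (highway distance 4≤23, floor area 25≥18, dock doors 40≥24, lease 238≤378).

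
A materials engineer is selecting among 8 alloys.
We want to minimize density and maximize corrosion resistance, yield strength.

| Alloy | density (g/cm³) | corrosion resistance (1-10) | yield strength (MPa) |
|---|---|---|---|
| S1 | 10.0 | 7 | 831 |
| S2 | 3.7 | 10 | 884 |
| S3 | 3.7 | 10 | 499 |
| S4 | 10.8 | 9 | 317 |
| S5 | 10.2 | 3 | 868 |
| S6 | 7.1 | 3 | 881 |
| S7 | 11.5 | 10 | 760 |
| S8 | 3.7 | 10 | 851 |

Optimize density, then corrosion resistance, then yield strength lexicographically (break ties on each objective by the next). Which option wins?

First minimize density: best is 3.7, kept {S2, S3, S8}.
Then maximize corrosion resistance: best is 10, kept {S2, S3, S8}.
Then maximize yield strength: best is 884, kept {S2}.

S2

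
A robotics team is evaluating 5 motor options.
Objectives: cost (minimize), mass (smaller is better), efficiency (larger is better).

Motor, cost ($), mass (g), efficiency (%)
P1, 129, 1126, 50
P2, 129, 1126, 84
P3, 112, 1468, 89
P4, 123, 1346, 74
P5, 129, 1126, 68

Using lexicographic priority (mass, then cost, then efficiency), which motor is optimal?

First minimize mass: best is 1126, kept {P1, P2, P5}.
Then minimize cost: best is 129, kept {P1, P2, P5}.
Then maximize efficiency: best is 84, kept {P2}.

P2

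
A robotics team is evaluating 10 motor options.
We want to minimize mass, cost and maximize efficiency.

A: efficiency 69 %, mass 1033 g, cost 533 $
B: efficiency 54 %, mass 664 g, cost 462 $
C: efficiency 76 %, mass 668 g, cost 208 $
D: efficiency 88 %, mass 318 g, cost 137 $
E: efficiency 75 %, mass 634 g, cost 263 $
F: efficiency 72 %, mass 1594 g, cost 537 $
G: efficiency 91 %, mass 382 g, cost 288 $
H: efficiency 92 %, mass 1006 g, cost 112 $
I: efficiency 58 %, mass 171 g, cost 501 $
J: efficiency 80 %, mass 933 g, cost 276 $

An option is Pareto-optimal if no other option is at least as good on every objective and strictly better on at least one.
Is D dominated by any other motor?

No

A: worse on efficiency (69 vs 88).
B: worse on efficiency (54 vs 88).
C: worse on efficiency (76 vs 88).
E: worse on efficiency (75 vs 88).
F: worse on efficiency (72 vs 88).
G: worse on mass (382 vs 318).
H: worse on mass (1006 vs 318).
I: worse on efficiency (58 vs 88).
J: worse on efficiency (80 vs 88).
No option is at least as good as D on every objective and strictly better on one.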